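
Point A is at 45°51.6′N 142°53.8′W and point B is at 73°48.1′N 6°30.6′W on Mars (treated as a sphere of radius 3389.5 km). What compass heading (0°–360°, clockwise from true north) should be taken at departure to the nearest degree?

13°

With φ₁ = 0.8004, φ₂ = 1.2881, Δλ = 2.3804 rad, the forward-azimuth formula gives
θ = atan2( sin Δλ cos φ₂ , cos φ₁ sin φ₂ − sin φ₁ cos φ₂ cos Δλ ) = atan2(0.1924, 0.8137) = 13.30°.
So the initial bearing is 13°.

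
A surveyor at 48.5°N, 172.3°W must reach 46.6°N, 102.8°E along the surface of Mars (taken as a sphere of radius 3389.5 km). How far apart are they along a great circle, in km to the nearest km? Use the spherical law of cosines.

Let φ₁ = 0.8465 rad, φ₂ = 0.8133 rad, and Δλ = -1.4818 rad.
cos c = sin φ₁ sin φ₂ + cos φ₁ cos φ₂ cos Δλ = (0.7490)(0.7266) + (0.6626)(0.6871)(0.0889) = 0.58464,
so c = arccos(0.58464) = 0.94636 rad.
Distance = R·c = 3389.5 × 0.9464 ≈ 3208 km.

3208 km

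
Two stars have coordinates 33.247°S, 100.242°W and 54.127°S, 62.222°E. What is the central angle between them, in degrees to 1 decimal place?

In radians: φ₁ = -0.5803, φ₂ = -0.9447, Δλ = 162.464° = 2.8355 rad.
cos c = sin φ₁ sin φ₂ + cos φ₁ cos φ₂ cos Δλ = (-0.5482)(-0.8103) + (0.8363)(0.5860)(-0.9535) = -0.02304,
so c = arccos(-0.02304) = 1.59384 rad.
So the angular separation is 91.3°.

91.3°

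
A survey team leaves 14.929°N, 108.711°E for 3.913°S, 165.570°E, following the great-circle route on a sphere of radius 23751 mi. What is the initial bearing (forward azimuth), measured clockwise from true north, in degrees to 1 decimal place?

103.9°

With φ₁ = 0.2606, φ₂ = -0.0683, Δλ = 0.9924 rad, the forward-azimuth formula gives
θ = atan2( sin Δλ cos φ₂ , cos φ₁ sin φ₂ − sin φ₁ cos φ₂ cos Δλ ) = atan2(0.8354, -0.2065) = 103.88°.
So the initial bearing is 103.9°.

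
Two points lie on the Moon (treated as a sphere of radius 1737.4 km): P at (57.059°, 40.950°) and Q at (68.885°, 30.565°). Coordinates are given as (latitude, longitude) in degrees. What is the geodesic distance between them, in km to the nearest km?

With latitudes φ₁ = 57.059°, φ₂ = 68.885° and longitude difference Δλ = -10.385°:
cos c = sin φ₁ sin φ₂ + cos φ₁ cos φ₂ cos Δλ = (0.8392)(0.9329) + (0.5438)(0.3602)(0.9836) = 0.97557,
so c = arccos(0.97557) = 0.22152 rad.
Distance = R·c = 1737.4 × 0.2215 ≈ 385 km.

385 km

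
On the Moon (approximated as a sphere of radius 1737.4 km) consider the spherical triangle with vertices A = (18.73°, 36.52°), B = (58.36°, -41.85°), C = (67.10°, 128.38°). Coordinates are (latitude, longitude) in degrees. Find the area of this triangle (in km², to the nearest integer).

1951851 km²

Side lengths (central angles): a = 0.9483, b = 1.2830, c = 1.1880 rad; semiperimeter s = 1.7096.
By l'Huilier's theorem, tan(E/4) = √[tan(s/2) tan((s−a)/2) tan((s−b)/2) tan((s−c)/2)], giving spherical excess E = 0.6466 rad.
Area = E·R² = 0.6466 × (1737.4)² ≈ 1951851 km².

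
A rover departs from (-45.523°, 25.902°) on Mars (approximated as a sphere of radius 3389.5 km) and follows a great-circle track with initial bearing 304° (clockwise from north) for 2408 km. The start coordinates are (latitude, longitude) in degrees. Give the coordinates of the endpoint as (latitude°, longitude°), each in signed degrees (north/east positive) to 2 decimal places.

Angular distance δ = d/R = 2408/3389.5 = 0.71043 rad; initial bearing θ = 5.3058 rad.
sin φ₂ = sin φ₁ cos δ + cos φ₁ sin δ cos θ = (-0.7135)(0.7581) + (0.7006)(0.6522)(0.5592) = -0.2854, so φ₂ = -16.58°.
Δλ = atan2(sin θ sin δ cos φ₁, cos δ − sin φ₁ sin φ₂) = atan2(-0.3788, 0.5544) = -34.342°.
λ₂ = 25.902° − 34.342° = -8.44°.

-16.58°, -8.44°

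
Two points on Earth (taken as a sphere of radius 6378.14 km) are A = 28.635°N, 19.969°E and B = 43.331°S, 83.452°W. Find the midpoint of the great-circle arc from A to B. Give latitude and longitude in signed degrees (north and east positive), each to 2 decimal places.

Central angle δ = 2.0681 rad. Interpolating on the sphere with fraction f = 0.5:
P = [sin((1−f)δ)·A + sin(fδ)·B] / sin δ = 0.9778·A + 0.9778·B in Cartesian coordinates,
giving P = (0.8877, -0.4135, -0.2024), i.e. latitude -11.68°, longitude -24.98°.

-11.68°, -24.98°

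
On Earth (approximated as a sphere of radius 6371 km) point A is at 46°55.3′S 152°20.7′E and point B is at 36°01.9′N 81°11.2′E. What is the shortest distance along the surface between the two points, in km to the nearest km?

11626 km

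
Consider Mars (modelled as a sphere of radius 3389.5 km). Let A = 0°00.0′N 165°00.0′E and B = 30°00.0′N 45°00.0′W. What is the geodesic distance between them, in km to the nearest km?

8199 km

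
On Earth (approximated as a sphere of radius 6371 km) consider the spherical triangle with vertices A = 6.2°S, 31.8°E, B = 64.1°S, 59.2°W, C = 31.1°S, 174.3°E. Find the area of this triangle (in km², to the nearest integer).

Side lengths (central angles): a = 1.3262, b = 2.2390, c = 1.4811 rad; semiperimeter s = 2.5231.
By l'Huilier's theorem, tan(E/4) = √[tan(s/2) tan((s−a)/2) tan((s−b)/2) tan((s−c)/2)], giving spherical excess E = 1.5857 rad.
Area = E·R² = 1.5857 × (6371)² ≈ 64364270 km².

64364270 km²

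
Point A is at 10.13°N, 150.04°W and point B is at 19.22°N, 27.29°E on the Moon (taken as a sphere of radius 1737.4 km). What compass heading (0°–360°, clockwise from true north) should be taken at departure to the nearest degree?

5°

Δλ = 177.330° = 3.0950 rad.
y = sin Δλ · cos φ₂ = (0.0466)(0.9443) = 0.0440
x = cos φ₁ sin φ₂ − sin φ₁ cos φ₂ cos Δλ = (0.9844)(0.3292) − (0.1759)(0.9443)(-0.9989) = 0.4900
θ = atan2(y, x) = 5.13°, so the bearing is 5°.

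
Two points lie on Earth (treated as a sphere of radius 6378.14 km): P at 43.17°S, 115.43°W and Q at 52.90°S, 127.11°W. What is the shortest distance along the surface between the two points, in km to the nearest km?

With latitudes φ₁ = -43.170°, φ₂ = -52.900° and longitude difference Δλ = -11.680°:
cos c = sin φ₁ sin φ₂ + cos φ₁ cos φ₂ cos Δλ = (-0.6842)(-0.7976) + (0.7293)(0.6032)(0.9793) = 0.97651,
so c = arccos(0.97651) = 0.21720 rad.
Distance = R·c = 6378.14 × 0.2172 ≈ 1385 km.

1385 km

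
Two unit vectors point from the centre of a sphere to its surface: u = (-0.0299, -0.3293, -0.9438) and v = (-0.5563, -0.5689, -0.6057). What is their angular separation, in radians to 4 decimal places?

0.6831 rad

u·v = 0.7756; |u| = 1.0000, |v| = 1.0000.
cos θ = (u·v)/(|u||v|) = 0.7756, so θ = 0.6831 rad.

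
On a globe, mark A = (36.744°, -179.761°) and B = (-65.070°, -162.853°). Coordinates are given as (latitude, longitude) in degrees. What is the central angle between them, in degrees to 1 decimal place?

In radians: φ₁ = 0.6413, φ₂ = -1.1357, Δλ = 16.908° = 0.2951 rad.
Haversine: a = sin²(Δφ/2) + cos φ₁ cos φ₂ sin²(Δλ/2) = 0.6024 + (0.8013)(0.4215)(0.0216) = 0.60967.
Central angle c = 2·arcsin(√a) = 1.79193 rad.
So the angular separation is 102.7°.

102.7°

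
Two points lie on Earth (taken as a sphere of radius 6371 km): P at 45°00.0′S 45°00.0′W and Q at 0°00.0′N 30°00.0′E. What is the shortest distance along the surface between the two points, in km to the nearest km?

Let φ₁ = -0.7854 rad, φ₂ = 0.0000 rad, and Δλ = 1.3090 rad.
cos c = sin φ₁ sin φ₂ + cos φ₁ cos φ₂ cos Δλ = (-0.7071)(0.0000) + (0.7071)(1.0000)(0.2588) = 0.18301,
so c = arccos(0.18301) = 1.38675 rad.
Distance = R·c = 6371 × 1.3867 ≈ 8835 km.

8835 km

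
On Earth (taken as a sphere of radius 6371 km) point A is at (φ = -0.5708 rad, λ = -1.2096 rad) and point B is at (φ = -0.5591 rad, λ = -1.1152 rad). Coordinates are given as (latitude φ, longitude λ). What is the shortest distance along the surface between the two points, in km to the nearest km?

513 km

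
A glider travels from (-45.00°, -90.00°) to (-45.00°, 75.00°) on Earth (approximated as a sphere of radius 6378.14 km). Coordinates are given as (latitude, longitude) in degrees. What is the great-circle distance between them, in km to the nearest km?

With latitudes φ₁ = -45.000°, φ₂ = -45.000° and longitude difference Δλ = 165.000°:
cos c = sin φ₁ sin φ₂ + cos φ₁ cos φ₂ cos Δλ = (-0.7071)(-0.7071) + (0.7071)(0.7071)(-0.9659) = 0.01704,
so c = arccos(0.01704) = 1.55376 rad.
Distance = R·c = 6378.14 × 1.5538 ≈ 9910 km.

9910 km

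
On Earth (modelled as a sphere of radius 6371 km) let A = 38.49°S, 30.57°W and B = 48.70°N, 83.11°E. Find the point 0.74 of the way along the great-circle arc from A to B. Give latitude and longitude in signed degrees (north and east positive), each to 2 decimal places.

Central angle δ = 2.3118 rad. Interpolating on the sphere with fraction f = 0.74:
P = [sin((1−f)δ)·A + sin(fδ)·B] / sin δ = 0.7665·A + 1.3422·B in Cartesian coordinates,
giving P = (0.6229, 0.5743, 0.5313), i.e. latitude 32.09°, longitude 42.68°.

32.09°, 42.68°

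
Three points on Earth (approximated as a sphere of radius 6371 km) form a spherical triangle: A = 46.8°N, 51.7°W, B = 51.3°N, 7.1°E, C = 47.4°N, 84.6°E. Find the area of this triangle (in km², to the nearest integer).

9750916 km²

Side lengths (central angles): a = 0.8419, b = 1.3678, c = 0.6590 rad; semiperimeter s = 1.4343.
By l'Huilier's theorem, tan(E/4) = √[tan(s/2) tan((s−a)/2) tan((s−b)/2) tan((s−c)/2)], giving spherical excess E = 0.2402 rad.
Area = E·R² = 0.2402 × (6371)² ≈ 9750916 km².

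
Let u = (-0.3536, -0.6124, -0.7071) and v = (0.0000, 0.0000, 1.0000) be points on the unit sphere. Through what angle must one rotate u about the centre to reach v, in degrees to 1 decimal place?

u·v = -0.7071; |u| = 1.0000, |v| = 1.0000.
cos θ = (u·v)/(|u||v|) = -0.7071, so θ = 135.0°.

135.0°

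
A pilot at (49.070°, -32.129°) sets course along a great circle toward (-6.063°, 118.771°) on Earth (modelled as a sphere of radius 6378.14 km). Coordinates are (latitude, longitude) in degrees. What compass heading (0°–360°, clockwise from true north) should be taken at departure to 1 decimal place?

Δλ = 150.900° = 2.6337 rad.
y = sin Δλ · cos φ₂ = (0.4863)(0.9944) = 0.4836
x = cos φ₁ sin φ₂ − sin φ₁ cos φ₂ cos Δλ = (0.6551)(-0.1056) − (0.7555)(0.9944)(-0.8738) = 0.5873
θ = atan2(y, x) = 39.47°, so the bearing is 39.5°.

39.5°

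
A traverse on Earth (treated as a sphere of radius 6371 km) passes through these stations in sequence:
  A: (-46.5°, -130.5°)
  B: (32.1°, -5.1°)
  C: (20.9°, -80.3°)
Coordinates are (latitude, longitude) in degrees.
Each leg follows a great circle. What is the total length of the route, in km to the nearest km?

Leg A→B: central angle 2.3793 rad, distance 15158.5 km.
Leg B→C: central angle 1.1683 rad, distance 7443.2 km.
Total: 15158.5 + 7443.2 ≈ 22602 km.

22602 km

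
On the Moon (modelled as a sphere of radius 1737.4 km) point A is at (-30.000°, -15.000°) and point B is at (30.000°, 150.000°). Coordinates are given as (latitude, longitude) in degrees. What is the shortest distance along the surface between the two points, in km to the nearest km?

Let φ₁ = -0.5236 rad, φ₂ = 0.5236 rad, and Δλ = 2.8798 rad.
cos c = sin φ₁ sin φ₂ + cos φ₁ cos φ₂ cos Δλ = (-0.5000)(0.5000) + (0.8660)(0.8660)(-0.9659) = -0.97444,
so c = arccos(-0.97444) = 2.91503 rad.
Distance = R·c = 1737.4 × 2.9150 ≈ 5065 km.

5065 km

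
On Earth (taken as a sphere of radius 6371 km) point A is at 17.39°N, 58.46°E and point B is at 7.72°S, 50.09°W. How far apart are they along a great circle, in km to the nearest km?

12224 km

Let φ₁ = 0.3035 rad, φ₂ = -0.1347 rad, and Δλ = -1.8946 rad.
cos c = sin φ₁ sin φ₂ + cos φ₁ cos φ₂ cos Δλ = (0.2989)(-0.1343) + (0.9543)(0.9909)(-0.3181) = -0.34099,
so c = arccos(-0.34099) = 1.91876 rad.
Distance = R·c = 6371 × 1.9188 ≈ 12224 km.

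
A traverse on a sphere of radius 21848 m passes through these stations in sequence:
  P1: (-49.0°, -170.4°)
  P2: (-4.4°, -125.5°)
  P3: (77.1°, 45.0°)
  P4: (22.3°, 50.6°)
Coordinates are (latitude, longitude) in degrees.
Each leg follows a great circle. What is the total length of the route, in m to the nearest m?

84108 m

Leg P1→P2: central angle 1.0225 rad, distance 22339.3 m.
Leg P2→P3: central angle 1.8695 rad, distance 40845.8 m.
Leg P3→P4: central angle 0.9576 rad, distance 20922.7 m.
Total: 22339.3 + 40845.8 + 20922.7 ≈ 84108 m.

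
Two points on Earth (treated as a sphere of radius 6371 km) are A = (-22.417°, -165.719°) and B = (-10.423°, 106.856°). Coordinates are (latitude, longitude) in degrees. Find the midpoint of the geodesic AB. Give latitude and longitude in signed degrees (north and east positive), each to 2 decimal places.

-22.17°, 148.87°

Central angle δ = 1.4607 rad. Interpolating on the sphere with fraction f = 0.5:
P = [sin((1−f)δ)·A + sin(fδ)·B] / sin δ = 0.6712·A + 0.6712·B in Cartesian coordinates,
giving P = (-0.7927, 0.4787, -0.3774), i.e. latitude -22.17°, longitude 148.87°.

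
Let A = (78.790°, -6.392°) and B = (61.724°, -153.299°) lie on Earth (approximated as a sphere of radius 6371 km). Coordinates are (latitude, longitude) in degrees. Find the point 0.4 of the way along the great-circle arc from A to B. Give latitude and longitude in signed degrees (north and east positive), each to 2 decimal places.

The central angle between A and B is δ = 0.6653 rad.
With f = 0.4, the slerp weights are sin((1−f)δ)/sin δ = 0.6296 and sin(fδ)/sin δ = 0.4260.
Weighted sum of the unit vectors: (0.6296)·(0.1932,-0.0216,0.9809) + (0.4260)·(-0.4232,-0.2129,0.8807) = (-0.0587, -0.1043, 0.9928).
Converting back: φ = atan2(z, √(x²+y²)) = 83.13°, λ = atan2(y, x) = -119.35°.

83.13°, -119.35°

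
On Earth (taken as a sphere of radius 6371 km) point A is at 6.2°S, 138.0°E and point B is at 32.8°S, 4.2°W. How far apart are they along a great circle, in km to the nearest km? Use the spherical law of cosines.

14122 km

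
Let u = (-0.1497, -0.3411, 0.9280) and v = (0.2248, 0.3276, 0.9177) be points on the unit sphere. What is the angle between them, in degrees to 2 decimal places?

45.07°

u·v = 0.7062; |u| = 1.0000, |v| = 1.0000.
cos θ = (u·v)/(|u||v|) = 0.7062, so θ = 45.07°.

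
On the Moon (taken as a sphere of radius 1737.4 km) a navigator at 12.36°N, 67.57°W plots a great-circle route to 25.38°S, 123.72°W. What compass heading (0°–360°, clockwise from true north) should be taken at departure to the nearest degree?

235°

Δλ = -56.150° = -0.9800 rad.
y = sin Δλ · cos φ₂ = (-0.8305)(0.9035) = -0.7503
x = cos φ₁ sin φ₂ − sin φ₁ cos φ₂ cos Δλ = (0.9768)(-0.4286) − (0.2141)(0.9035)(0.5570) = -0.5264
θ = atan2(y, x) = -125.05°; adding 360° gives 235°.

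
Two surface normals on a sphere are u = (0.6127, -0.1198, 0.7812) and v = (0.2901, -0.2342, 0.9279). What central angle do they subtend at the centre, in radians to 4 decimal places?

0.3746 rad

u·v = 0.9307; |u| = 1.0000, |v| = 1.0000.
cos θ = (u·v)/(|u||v|) = 0.9307, so θ = 0.3746 rad.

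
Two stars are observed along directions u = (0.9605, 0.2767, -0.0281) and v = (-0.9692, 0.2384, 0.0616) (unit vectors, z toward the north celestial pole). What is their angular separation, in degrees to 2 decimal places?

150.08°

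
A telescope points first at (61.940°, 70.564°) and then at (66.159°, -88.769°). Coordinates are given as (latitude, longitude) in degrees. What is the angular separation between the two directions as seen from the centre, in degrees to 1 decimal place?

51.0°

With latitudes φ₁ = 61.940°, φ₂ = 66.159° and longitude difference Δλ = -159.333°:
cos c = sin φ₁ sin φ₂ + cos φ₁ cos φ₂ cos Δλ = (0.8825)(0.9147) + (0.4704)(0.4042)(-0.9356) = 0.62926,
so c = arccos(0.62926) = 0.89020 rad.
So the angular separation is 51.0°.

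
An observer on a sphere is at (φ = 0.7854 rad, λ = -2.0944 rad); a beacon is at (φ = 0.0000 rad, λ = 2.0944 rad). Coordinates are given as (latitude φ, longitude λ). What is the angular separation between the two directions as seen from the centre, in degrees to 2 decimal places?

In radians: φ₁ = 0.7854, φ₂ = 0.0000, Δλ = -119.999° = -2.0944 rad.
Haversine: a = sin²(Δφ/2) + cos φ₁ cos φ₂ sin²(Δλ/2) = 0.1464 + (0.7071)(1.0000)(0.7500) = 0.67677.
Central angle c = 2·arcsin(√a) = 1.93216 rad.
So the angular separation is 110.70°.

110.70°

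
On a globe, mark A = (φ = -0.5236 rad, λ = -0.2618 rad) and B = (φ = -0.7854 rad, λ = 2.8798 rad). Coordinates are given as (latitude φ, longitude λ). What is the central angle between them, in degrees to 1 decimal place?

105.0°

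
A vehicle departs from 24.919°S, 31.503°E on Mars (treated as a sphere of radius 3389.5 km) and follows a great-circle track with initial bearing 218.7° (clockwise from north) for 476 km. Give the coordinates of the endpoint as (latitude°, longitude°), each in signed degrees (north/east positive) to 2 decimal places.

Angular distance δ = d/R = 476/3389.5 = 0.14043 rad; initial bearing θ = 3.8170 rad.
sin φ₂ = sin φ₁ cos δ + cos φ₁ sin δ cos θ = (-0.4213)(0.9902) + (0.9069)(0.1400)(-0.7804) = -0.5163, so φ₂ = -31.08°.
Δλ = atan2(sin θ sin δ cos φ₁, cos δ − sin φ₁ sin φ₂) = atan2(-0.0794, 0.7726) = -5.865°.
λ₂ = 31.503° − 5.865° = 25.64°.

-31.08°, 25.64°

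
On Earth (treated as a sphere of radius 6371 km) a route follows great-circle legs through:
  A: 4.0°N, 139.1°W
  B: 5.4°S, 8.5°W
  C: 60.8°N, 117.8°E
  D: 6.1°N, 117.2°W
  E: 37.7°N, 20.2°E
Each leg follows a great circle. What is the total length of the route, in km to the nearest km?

51604 km

Leg A→B: central angle 2.2822 rad, distance 14539.7 km.
Leg B→C: central angle 1.9495 rad, distance 12420.1 km.
Leg C→D: central angle 1.7574 rad, distance 11196.1 km.
Leg D→E: central angle 2.1108 rad, distance 13447.9 km.
Total: 14539.7 + 12420.1 + 11196.1 + 13447.9 ≈ 51604 km.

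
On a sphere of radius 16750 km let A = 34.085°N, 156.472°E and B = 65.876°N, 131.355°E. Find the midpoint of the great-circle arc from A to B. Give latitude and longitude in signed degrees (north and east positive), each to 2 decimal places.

Central angle δ = 0.6129 rad. Interpolating on the sphere with fraction f = 0.5:
P = [sin((1−f)δ)·A + sin(fδ)·B] / sin δ = 0.5244·A + 0.5244·B in Cartesian coordinates,
giving P = (-0.5399, 0.3343, 0.7725), i.e. latitude 50.58°, longitude 148.23°.

50.58°, 148.23°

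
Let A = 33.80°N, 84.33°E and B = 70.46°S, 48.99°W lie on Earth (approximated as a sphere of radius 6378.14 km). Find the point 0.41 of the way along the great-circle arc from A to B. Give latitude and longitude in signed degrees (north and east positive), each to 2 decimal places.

Central angle δ = 2.3673 rad. Interpolating on the sphere with fraction f = 0.41:
P = [sin((1−f)δ)·A + sin(fδ)·B] / sin δ = 1.4086·A + 1.1803·B in Cartesian coordinates,
giving P = (0.3747, 0.8669, -0.3287), i.e. latitude -19.19°, longitude 66.63°.

-19.19°, 66.63°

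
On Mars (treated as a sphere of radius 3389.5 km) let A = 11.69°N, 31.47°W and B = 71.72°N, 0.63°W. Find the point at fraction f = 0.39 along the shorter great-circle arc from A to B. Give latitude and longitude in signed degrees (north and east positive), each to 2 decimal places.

Central angle δ = 1.0972 rad. Interpolating on the sphere with fraction f = 0.39:
P = [sin((1−f)δ)·A + sin(fδ)·B] / sin δ = 0.6972·A + 0.4663·B in Cartesian coordinates,
giving P = (0.7285, -0.3580, 0.5840), i.e. latitude 35.73°, longitude -26.17°.

35.73°, -26.17°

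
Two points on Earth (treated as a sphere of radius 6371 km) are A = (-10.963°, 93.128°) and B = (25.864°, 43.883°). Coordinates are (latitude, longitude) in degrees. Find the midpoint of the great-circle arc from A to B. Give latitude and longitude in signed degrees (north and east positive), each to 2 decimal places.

The central angle between A and B is δ = 1.0544 rad.
With f = 0.5, the slerp weights are sin((1−f)δ)/sin δ = 0.5786 and sin(fδ)/sin δ = 0.5786.
Weighted sum of the unit vectors: (0.5786)·(-0.0536,0.9803,-0.1902) + (0.5786)·(0.6486,0.6238,0.4362) = (0.3442, 0.9280, 0.1424).
Converting back: φ = atan2(z, √(x²+y²)) = 8.18°, λ = atan2(y, x) = 69.65°.

8.18°, 69.65°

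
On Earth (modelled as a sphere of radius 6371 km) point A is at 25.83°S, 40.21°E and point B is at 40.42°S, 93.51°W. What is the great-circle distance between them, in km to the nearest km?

With latitudes φ₁ = -25.830°, φ₂ = -40.420° and longitude difference Δλ = -133.720°:
cos c = sin φ₁ sin φ₂ + cos φ₁ cos φ₂ cos Δλ = (-0.4357)(-0.6484) + (0.9001)(0.7613)(-0.6911) = -0.19110,
so c = arccos(-0.19110) = 1.76308 rad.
Distance = R·c = 6371 × 1.7631 ≈ 11233 km.

11233 km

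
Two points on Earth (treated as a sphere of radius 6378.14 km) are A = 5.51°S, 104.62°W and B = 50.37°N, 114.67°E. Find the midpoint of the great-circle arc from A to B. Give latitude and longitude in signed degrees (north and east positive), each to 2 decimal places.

46.31°, -143.45°

The central angle between A and B is δ = 2.1716 rad.
With f = 0.5, the slerp weights are sin((1−f)δ)/sin δ = 1.0725 and sin(fδ)/sin δ = 1.0725.
Weighted sum of the unit vectors: (1.0725)·(-0.2512,-0.9632,-0.0960) + (1.0725)·(-0.2662,0.5796,0.7702) = (-0.5550, -0.4113, 0.7230).
Converting back: φ = atan2(z, √(x²+y²)) = 46.31°, λ = atan2(y, x) = -143.45°.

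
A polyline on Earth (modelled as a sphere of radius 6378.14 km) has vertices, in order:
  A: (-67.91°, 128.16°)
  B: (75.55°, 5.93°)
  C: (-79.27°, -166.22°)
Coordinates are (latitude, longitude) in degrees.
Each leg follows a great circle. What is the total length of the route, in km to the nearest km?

Leg A→B: central angle 2.8156 rad, distance 17958.2 km.
Leg B→C: central angle 3.0703 rad, distance 19582.6 km.
Total: 17958.2 + 19582.6 ≈ 37541 km.

37541 km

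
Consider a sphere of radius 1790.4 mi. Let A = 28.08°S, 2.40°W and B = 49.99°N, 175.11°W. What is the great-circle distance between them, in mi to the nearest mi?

With latitudes φ₁ = -28.080°, φ₂ = 49.990° and longitude difference Δλ = -172.710°:
Haversine: a = sin²(Δφ/2) + cos φ₁ cos φ₂ sin²(Δλ/2) = 0.3966 + (0.8823)(0.6429)(0.9960) = 0.96159.
Central angle c = 2·arcsin(√a) = 2.74708 rad.
Distance = R·c = 1790.4 × 2.7471 ≈ 4918 mi.

4918 mi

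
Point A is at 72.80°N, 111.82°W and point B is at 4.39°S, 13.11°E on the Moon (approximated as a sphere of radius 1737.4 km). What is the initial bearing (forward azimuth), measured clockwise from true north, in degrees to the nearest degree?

Δλ = 124.930° = 2.1804 rad.
y = sin Δλ · cos φ₂ = (0.8199)(0.9971) = 0.8174
x = cos φ₁ sin φ₂ − sin φ₁ cos φ₂ cos Δλ = (0.2957)(-0.0765) − (0.9553)(0.9971)(-0.5726) = 0.5227
θ = atan2(y, x) = 57.40°, so the bearing is 57°.

57°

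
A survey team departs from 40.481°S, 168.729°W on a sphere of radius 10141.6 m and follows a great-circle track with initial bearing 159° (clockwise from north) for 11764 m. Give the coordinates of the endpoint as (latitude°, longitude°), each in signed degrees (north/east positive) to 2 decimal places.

Angular distance δ = d/R = 11764/10141.6 = 1.15997 rad; initial bearing θ = 2.7751 rad.
sin φ₂ = sin φ₁ cos δ + cos φ₁ sin δ cos θ = (-0.6492)(0.3994) + (0.7606)(0.9168)(-0.9336) = -0.9103, so φ₂ = -65.54°.
Δλ = atan2(sin θ sin δ cos φ₁, cos δ − sin φ₁ sin φ₂) = atan2(0.2499, -0.1916) = 127.476°.
λ₂ = -168.729° + 127.476° = -41.25°.

-65.54°, -41.25°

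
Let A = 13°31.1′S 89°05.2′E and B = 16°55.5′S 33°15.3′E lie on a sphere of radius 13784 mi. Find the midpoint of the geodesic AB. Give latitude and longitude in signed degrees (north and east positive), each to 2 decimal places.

-17.12°, 61.42°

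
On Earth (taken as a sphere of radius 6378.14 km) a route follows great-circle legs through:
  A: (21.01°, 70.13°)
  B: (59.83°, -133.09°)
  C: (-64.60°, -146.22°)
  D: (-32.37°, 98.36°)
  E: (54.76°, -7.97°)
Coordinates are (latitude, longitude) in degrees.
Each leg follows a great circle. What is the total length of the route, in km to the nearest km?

Leg A→B: central angle 1.6923 rad, distance 10793.6 km.
Leg B→C: central angle 2.1786 rad, distance 13895.2 km.
Leg C→D: central angle 1.2365 rad, distance 7886.5 km.
Leg D→E: central angle 2.1825 rad, distance 13920.6 km.
Total: 10793.6 + 13895.2 + 7886.5 + 13920.6 ≈ 46496 km.

46496 km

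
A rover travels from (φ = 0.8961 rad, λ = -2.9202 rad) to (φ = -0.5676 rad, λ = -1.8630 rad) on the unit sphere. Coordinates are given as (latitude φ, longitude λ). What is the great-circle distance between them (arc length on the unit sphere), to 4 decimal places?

Let φ₁ = 0.8961 rad, φ₂ = -0.5676 rad, and Δλ = 1.0572 rad.
cos c = sin φ₁ sin φ₂ + cos φ₁ cos φ₂ cos Δλ = (0.7809)(-0.5376) + (0.6247)(0.8432)(0.4913) = -0.16104,
so c = arccos(-0.16104) = 1.73254 rad.
On the unit sphere the arc length equals the central angle: 1.7325.

1.7325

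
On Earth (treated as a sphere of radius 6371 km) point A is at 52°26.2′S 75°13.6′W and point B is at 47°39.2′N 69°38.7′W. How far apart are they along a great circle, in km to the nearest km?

11142 km

Let φ₁ = -0.9152 rad, φ₂ = 0.8317 rad, and Δλ = 0.0974 rad.
Haversine: a = sin²(Δφ/2) + cos φ₁ cos φ₂ sin²(Δλ/2) = 0.5876 + (0.6096)(0.6736)(0.0024) = 0.58857.
Central angle c = 2·arcsin(√a) = 1.74888 rad.
Distance = R·c = 6371 × 1.7489 ≈ 11142 km.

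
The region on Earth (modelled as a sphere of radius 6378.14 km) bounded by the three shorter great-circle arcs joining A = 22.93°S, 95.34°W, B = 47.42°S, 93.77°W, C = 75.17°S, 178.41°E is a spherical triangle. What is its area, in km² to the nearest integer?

Side lengths (central angles): a = 0.7693, b = 1.1679, c = 0.4280 rad; semiperimeter s = 1.1826.
By l'Huilier's theorem, tan(E/4) = √[tan(s/2) tan((s−a)/2) tan((s−b)/2) tan((s−c)/2)], giving spherical excess E = 0.0809 rad.
Area = E·R² = 0.0809 × (6378.14)² ≈ 3292340 km².

3292340 km²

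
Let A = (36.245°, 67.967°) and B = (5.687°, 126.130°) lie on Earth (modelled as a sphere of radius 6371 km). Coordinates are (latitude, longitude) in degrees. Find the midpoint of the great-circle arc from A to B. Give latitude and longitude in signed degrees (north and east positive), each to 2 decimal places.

23.64°, 100.38°

Central angle δ = 1.0679 rad. Interpolating on the sphere with fraction f = 0.5:
P = [sin((1−f)δ)·A + sin(fδ)·B] / sin δ = 0.5809·A + 0.5809·B in Cartesian coordinates,
giving P = (-0.1651, 0.9011, 0.4010), i.e. latitude 23.64°, longitude 100.38°.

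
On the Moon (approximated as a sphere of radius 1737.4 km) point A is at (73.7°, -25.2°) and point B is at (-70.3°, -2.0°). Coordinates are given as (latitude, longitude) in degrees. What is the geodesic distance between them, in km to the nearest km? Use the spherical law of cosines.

4389 km

With latitudes φ₁ = 73.700°, φ₂ = -70.300° and longitude difference Δλ = 23.200°:
cos c = sin φ₁ sin φ₂ + cos φ₁ cos φ₂ cos Δλ = (0.9598)(-0.9415) + (0.2807)(0.3371)(0.9191) = -0.81667,
so c = arccos(-0.81667) = 2.52641 rad.
Distance = R·c = 1737.4 × 2.5264 ≈ 4389 km.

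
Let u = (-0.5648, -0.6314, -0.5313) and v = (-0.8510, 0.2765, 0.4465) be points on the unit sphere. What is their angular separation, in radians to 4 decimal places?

1.5019 rad

u·v = 0.0688; |u| = 1.0000, |v| = 1.0000.
cos θ = (u·v)/(|u||v|) = 0.0688, so θ = 1.5019 rad.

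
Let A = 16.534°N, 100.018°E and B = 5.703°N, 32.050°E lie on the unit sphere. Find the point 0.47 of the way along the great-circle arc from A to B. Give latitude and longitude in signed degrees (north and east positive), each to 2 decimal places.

13.67°, 67.36°

The central angle between A and B is δ = 1.1744 rad.
With f = 0.47, the slerp weights are sin((1−f)δ)/sin δ = 0.6320 and sin(fδ)/sin δ = 0.5684.
Weighted sum of the unit vectors: (0.6320)·(-0.1668,0.9440,0.2846) + (0.5684)·(0.8434,0.5280,0.0994) = (0.3740, 0.8968, 0.2363).
Converting back: φ = atan2(z, √(x²+y²)) = 13.67°, λ = atan2(y, x) = 67.36°.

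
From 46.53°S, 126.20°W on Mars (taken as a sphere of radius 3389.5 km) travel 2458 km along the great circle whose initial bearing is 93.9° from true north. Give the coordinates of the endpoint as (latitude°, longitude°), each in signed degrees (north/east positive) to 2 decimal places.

Angular distance δ = d/R = 2458/3389.5 = 0.72518 rad; initial bearing θ = 1.6389 rad.
sin φ₂ = sin φ₁ cos δ + cos φ₁ sin δ cos θ = (-0.7257)(0.7484) + (0.6880)(0.6633)(-0.0680) = -0.5742, so φ₂ = -35.04°.
Δλ = atan2(sin θ sin δ cos φ₁, cos δ − sin φ₁ sin φ₂) = atan2(0.4553, 0.3317) = 53.924°.
λ₂ = -126.200° + 53.924° = -72.28°.

-35.04°, -72.28°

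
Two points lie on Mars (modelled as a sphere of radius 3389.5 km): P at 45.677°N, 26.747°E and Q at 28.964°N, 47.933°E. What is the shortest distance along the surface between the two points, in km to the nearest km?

1395 km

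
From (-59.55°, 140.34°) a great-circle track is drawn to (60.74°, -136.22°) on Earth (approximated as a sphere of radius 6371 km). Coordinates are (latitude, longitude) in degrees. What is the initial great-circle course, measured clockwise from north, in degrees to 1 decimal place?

44.7°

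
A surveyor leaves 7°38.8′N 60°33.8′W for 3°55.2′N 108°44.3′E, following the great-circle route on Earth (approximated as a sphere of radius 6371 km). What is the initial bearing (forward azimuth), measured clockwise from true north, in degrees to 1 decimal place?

43.1°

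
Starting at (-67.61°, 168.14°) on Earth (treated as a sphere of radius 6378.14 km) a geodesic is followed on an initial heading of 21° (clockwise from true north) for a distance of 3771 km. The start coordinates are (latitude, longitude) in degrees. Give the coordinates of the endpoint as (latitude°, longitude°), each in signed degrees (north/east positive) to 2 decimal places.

-34.71°, -177.80°

Angular distance δ = d/R = 3771/6378.14 = 0.59124 rad; initial bearing θ = 0.3665 rad.
sin φ₂ = sin φ₁ cos δ + cos φ₁ sin δ cos θ = (-0.9246)(0.8303) + (0.3809)(0.5574)(0.9336) = -0.5694, so φ₂ = -34.71°.
Δλ = atan2(sin θ sin δ cos φ₁, cos δ − sin φ₁ sin φ₂) = atan2(0.0761, 0.3037) = 14.064°.
λ₂ = 168.140° + 14.064° = 182.20° → -177.80° after wrapping to (−180°, 180°].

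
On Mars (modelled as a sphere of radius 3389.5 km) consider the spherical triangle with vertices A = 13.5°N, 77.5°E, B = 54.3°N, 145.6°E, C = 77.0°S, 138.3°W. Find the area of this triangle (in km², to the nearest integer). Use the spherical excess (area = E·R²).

Side lengths (central angles): a = 2.4337, b = 1.9876, c = 1.1580 rad; semiperimeter s = 2.7896.
By l'Huilier's theorem, tan(E/4) = √[tan(s/2) tan((s−a)/2) tan((s−b)/2) tan((s−c)/2)], giving spherical excess E = 2.3754 rad.
Area = E·R² = 2.3754 × (3389.5)² ≈ 27290625 km².

27290625 km²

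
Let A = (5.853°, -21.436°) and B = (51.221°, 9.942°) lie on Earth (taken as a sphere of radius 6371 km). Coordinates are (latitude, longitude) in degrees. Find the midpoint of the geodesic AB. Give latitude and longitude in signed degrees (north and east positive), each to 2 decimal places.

29.41°, -9.40°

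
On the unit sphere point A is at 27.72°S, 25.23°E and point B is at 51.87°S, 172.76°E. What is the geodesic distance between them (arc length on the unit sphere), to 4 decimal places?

1.6662

In radians: φ₁ = -0.4838, φ₂ = -0.9053, Δλ = 147.530° = 2.5749 rad.
cos c = sin φ₁ sin φ₂ + cos φ₁ cos φ₂ cos Δλ = (-0.4652)(-0.7866) + (0.8852)(0.6174)(-0.8437) = -0.09524,
so c = arccos(-0.09524) = 1.66619 rad.
On the unit sphere the arc length equals the central angle: 1.6662.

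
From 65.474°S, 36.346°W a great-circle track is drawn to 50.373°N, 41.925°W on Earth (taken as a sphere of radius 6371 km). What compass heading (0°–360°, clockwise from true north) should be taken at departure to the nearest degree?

356°

Δλ = -5.579° = -0.0974 rad.
y = sin Δλ · cos φ₂ = (-0.0972)(0.6378) = -0.0620
x = cos φ₁ sin φ₂ − sin φ₁ cos φ₂ cos Δλ = (0.4151)(0.7702) − (-0.9098)(0.6378)(0.9953) = 0.8972
θ = atan2(y, x) = -3.95°; adding 360° gives 356°.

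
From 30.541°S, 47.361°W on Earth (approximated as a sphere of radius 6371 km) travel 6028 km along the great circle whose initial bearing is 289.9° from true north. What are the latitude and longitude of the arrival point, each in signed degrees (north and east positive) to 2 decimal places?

-3.40°, -97.19°

Angular distance δ = d/R = 6028/6371 = 0.94616 rad; initial bearing θ = 5.0597 rad.
sin φ₂ = sin φ₁ cos δ + cos φ₁ sin δ cos θ = (-0.5082)(0.5848) + (0.8613)(0.8112)(0.3404) = -0.0594, so φ₂ = -3.40°.
Δλ = atan2(sin θ sin δ cos φ₁, cos δ − sin φ₁ sin φ₂) = atan2(-0.6569, 0.5546) = -49.826°.
λ₂ = -47.361° − 49.826° = -97.19°.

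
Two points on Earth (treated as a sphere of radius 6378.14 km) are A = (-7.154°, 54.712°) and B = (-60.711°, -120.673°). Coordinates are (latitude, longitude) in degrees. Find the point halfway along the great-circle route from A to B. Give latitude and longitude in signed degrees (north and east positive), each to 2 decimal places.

The central angle between A and B is δ = 1.9554 rad.
With f = 0.5, the slerp weights are sin((1−f)δ)/sin δ = 0.8946 and sin(fδ)/sin δ = 0.8946.
Weighted sum of the unit vectors: (0.8946)·(0.5732,0.8099,-0.1245) + (0.8946)·(-0.2496,-0.4208,-0.8722) = (0.2895, 0.3481, -0.8916).
Converting back: φ = atan2(z, √(x²+y²)) = -63.08°, λ = atan2(y, x) = 50.25°.

-63.08°, 50.25°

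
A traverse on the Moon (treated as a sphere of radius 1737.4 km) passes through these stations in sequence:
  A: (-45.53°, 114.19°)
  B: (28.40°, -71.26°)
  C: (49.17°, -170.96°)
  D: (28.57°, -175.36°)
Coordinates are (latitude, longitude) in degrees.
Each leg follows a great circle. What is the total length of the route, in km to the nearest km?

7822 km

Leg A→B: central angle 2.8333 rad, distance 4922.6 km.
Leg B→C: central angle 1.3047 rad, distance 2266.8 km.
Leg C→D: central angle 0.3643 rad, distance 633.0 km.
Total: 4922.6 + 2266.8 + 633.0 ≈ 7822 km.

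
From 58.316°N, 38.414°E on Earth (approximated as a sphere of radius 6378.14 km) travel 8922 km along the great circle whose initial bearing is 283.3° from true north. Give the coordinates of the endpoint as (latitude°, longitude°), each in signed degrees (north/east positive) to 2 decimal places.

15.35°, -57.72°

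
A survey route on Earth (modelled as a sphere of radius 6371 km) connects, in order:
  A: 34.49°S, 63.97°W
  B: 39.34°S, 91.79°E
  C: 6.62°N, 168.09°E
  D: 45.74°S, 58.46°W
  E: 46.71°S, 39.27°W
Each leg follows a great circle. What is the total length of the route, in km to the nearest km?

Leg A→B: central angle 1.7950 rad, distance 11435.7 km.
Leg B→C: central angle 1.4617 rad, distance 9312.6 km.
Leg C→D: central angle 2.1644 rad, distance 13789.3 km.
Leg D→E: central angle 0.2318 rad, distance 1476.5 km.
Total: 11435.7 + 9312.6 + 13789.3 + 1476.5 ≈ 36014 km.

36014 km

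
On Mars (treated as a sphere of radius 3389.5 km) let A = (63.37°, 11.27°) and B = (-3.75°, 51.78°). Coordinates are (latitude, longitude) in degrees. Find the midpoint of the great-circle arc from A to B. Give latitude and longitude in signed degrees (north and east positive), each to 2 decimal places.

31.16°, 39.51°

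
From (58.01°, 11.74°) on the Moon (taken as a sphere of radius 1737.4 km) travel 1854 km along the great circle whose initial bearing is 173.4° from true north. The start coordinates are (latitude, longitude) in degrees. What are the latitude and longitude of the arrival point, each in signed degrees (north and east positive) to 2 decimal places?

Angular distance δ = d/R = 1854/1737.4 = 1.06711 rad; initial bearing θ = 3.0264 rad.
sin φ₂ = sin φ₁ cos δ + cos φ₁ sin δ cos θ = (0.8481)(0.4827) + (0.5298)(0.8758)(-0.9934) = -0.0515, so φ₂ = -2.95°.
Δλ = atan2(sin θ sin δ cos φ₁, cos δ − sin φ₁ sin φ₂) = atan2(0.0533, 0.5264) = 5.785°.
λ₂ = 11.740° + 5.785° = 17.53°.

-2.95°, 17.53°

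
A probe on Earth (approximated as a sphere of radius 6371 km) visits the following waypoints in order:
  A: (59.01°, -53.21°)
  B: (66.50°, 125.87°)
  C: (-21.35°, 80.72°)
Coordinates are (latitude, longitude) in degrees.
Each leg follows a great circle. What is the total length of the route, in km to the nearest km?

Leg A→B: central angle 0.9510 rad, distance 6058.8 km.
Leg B→C: central angle 1.6428 rad, distance 10466.3 km.
Total: 6058.8 + 10466.3 ≈ 16525 km.

16525 km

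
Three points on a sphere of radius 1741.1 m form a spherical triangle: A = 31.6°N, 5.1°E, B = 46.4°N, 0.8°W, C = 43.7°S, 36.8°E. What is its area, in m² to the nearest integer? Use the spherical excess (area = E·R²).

Side lengths (central angles): a = 1.6763, b = 1.4082, c = 0.2702 rad; semiperimeter s = 1.6774.
By l'Huilier's theorem, tan(E/4) = √[tan(s/2) tan((s−a)/2) tan((s−b)/2) tan((s−c)/2)], giving spherical excess E = 0.0329 rad.
Area = E·R² = 0.0329 × (1741.1)² ≈ 99652 m².

99652 m²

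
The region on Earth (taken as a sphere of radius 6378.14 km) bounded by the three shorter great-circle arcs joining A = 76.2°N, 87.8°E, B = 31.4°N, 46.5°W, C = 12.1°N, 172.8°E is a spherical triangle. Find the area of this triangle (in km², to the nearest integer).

Side lengths (central angles): a = 2.1372, b = 1.3450, c = 1.1985 rad; semiperimeter s = 2.3403.
By l'Huilier's theorem, tan(E/4) = √[tan(s/2) tan((s−a)/2) tan((s−b)/2) tan((s−c)/2)], giving spherical excess E = 1.1282 rad.
Area = E·R² = 1.1282 × (6378.14)² ≈ 45894958 km².

45894958 km²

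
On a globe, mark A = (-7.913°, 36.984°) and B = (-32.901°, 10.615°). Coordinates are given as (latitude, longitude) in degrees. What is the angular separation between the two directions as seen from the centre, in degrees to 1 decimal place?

In radians: φ₁ = -0.1381, φ₂ = -0.5742, Δλ = -26.369° = -0.4602 rad.
Haversine: a = sin²(Δφ/2) + cos φ₁ cos φ₂ sin²(Δλ/2) = 0.0468 + (0.9905)(0.8396)(0.0520) = 0.09007.
Central angle c = 2·arcsin(√a) = 0.60962 rad.
So the angular separation is 34.9°.

34.9°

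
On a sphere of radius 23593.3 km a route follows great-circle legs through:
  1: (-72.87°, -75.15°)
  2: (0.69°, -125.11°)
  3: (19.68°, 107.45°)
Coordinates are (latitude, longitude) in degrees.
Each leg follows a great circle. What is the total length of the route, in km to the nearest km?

Leg 1→2: central angle 1.3919 rad, distance 32839.1 km.
Leg 2→3: central angle 2.1753 rad, distance 51321.6 km.
Total: 32839.1 + 51321.6 ≈ 84161 km.

84161 km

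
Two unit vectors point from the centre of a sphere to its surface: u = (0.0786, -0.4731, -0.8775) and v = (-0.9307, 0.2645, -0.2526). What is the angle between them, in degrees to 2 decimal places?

u·v = 0.0234; |u| = 1.0000, |v| = 1.0000.
cos θ = (u·v)/(|u||v|) = 0.0234, so θ = 88.66°.

88.66°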